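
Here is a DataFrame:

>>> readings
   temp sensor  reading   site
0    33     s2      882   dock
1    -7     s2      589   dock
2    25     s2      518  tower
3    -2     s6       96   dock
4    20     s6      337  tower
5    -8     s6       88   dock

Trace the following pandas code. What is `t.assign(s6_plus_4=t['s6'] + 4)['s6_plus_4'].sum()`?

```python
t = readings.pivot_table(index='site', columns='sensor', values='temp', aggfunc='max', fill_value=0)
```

26

pivot: rows=site, cols=sensor, max(temp):
sensor  s2  s6
site          
dock    33  -2
tower   25  20
add column s6_plus_4 = t['s6'] + 4:
sensor  s2  s6  s6_plus_4
site                     
dock    33  -2          2
tower   25  20         24
So sum() = 26.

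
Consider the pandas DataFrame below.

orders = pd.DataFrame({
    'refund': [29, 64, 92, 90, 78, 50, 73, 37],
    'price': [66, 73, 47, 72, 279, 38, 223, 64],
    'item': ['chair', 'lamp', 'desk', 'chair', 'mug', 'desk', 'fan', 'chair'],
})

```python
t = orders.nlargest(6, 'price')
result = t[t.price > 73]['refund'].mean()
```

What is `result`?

75.5

take 6 rows with largest price:
   refund  price   item
4      78    279    mug
6      73    223    fan
1      64     73   lamp
3      90     72  chair
0      29     66  chair
7      37     64  chair
filter rows where price > 73:
   refund  price item
4      78    279  mug
6      73    223  fan
Taking the mean of column 'refund' gives 75.5.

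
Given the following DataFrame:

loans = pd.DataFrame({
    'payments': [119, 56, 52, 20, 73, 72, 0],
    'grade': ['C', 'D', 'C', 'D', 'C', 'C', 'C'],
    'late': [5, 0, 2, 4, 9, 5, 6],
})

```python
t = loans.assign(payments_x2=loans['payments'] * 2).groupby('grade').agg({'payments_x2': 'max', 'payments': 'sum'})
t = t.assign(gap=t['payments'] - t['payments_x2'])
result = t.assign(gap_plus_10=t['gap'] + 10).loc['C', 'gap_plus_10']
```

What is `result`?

add column payments_x2 = loans['payments'] * 2:
   payments grade  late  payments_x2
0       119     C     5          238
1        56     D     0          112
2        52     C     2          104
3        20     D     4           40
4        73     C     9          146
5        72     C     5          144
6         0     C     6            0
group by grade: max(payments_x2), sum(payments):
       payments_x2  payments
grade                       
C              238       316
D              112        76
add column gap = t['payments'] - t['payments_x2']:
       payments_x2  payments  gap
grade                            
C              238       316   78
D              112        76  -36
add column gap_plus_10 = t['gap'] + 10:
       payments_x2  payments  gap  gap_plus_10
grade                                         
C              238       316   78           88
D              112        76  -36          -26
Finally, value at row 'C', column 'gap_plus_10' = 88.

88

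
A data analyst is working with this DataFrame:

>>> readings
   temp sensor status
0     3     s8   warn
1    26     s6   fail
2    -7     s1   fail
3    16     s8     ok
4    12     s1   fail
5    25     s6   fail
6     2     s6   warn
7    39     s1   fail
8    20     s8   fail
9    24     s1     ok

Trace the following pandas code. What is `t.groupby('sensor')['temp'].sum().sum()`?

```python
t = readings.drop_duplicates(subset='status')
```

drop duplicate status (keep=first):
   temp sensor status
0     3     s8   warn
1    26     s6   fail
3    16     s8     ok
group by sensor, sum of temp:
sensor
s6    26
s8    19
Name: temp, dtype: int64
Then the sum of the resulting series: 45

45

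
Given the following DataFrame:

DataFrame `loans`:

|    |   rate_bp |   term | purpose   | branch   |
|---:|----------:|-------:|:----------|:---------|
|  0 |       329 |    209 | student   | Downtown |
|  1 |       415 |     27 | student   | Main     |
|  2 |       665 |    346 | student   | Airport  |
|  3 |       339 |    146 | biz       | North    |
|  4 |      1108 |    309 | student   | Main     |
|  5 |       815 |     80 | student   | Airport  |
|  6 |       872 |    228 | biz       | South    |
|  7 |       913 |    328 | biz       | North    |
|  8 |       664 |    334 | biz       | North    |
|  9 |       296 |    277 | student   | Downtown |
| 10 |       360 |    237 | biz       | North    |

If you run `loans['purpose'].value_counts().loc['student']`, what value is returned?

6

value_counts of purpose:
purpose
student    6
biz        5
Name: count, dtype: int64
The value at index 'student' is 6.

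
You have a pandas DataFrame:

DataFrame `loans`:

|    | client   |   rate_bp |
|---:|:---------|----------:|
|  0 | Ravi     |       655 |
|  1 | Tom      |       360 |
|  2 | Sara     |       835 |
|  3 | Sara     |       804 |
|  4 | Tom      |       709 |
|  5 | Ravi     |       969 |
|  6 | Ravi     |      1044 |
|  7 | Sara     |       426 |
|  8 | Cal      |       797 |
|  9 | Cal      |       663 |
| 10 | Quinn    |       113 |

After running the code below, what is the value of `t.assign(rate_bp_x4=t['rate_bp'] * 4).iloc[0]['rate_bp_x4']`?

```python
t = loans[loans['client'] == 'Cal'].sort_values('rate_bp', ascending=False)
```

3188

filter rows where client == 'Cal':
  client  rate_bp
8    Cal      797
9    Cal      663
sort by rate_bp descending:
  client  rate_bp
8    Cal      797
9    Cal      663
add column rate_bp_x4 = t['rate_bp'] * 4:
  client  rate_bp  rate_bp_x4
8    Cal      797        3188
9    Cal      663        2652
Taking the value at position 0, column 'rate_bp_x4' gives 3188.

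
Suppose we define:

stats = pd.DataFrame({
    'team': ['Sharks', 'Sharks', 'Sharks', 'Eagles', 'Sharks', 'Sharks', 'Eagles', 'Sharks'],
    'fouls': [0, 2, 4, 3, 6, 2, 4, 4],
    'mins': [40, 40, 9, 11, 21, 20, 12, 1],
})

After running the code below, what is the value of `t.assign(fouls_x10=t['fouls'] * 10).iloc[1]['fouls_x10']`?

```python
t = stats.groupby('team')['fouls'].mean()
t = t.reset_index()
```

30.0

group by team, mean of fouls:
team
Eagles    3.5
Sharks    3.0
Name: fouls, dtype: float64
reset_index():
     team  fouls
0  Eagles    3.5
1  Sharks    3.0
add column fouls_x10 = t['fouls'] * 10:
     team  fouls  fouls_x10
0  Eagles    3.5       35.0
1  Sharks    3.0       30.0
value at position 1, column 'fouls_x10' → 30.0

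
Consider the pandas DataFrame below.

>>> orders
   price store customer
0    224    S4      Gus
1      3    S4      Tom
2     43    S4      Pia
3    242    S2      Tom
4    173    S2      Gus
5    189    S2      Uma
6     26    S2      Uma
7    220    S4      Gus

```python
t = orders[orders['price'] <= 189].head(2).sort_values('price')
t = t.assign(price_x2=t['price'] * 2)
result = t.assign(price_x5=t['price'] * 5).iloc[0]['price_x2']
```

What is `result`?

filter rows where price <= 189:
   price store customer
1      3    S4      Tom
2     43    S4      Pia
4    173    S2      Gus
5    189    S2      Uma
6     26    S2      Uma
take first 2 rows:
   price store customer
1      3    S4      Tom
2     43    S4      Pia
sort by price:
   price store customer
1      3    S4      Tom
2     43    S4      Pia
add column price_x2 = t['price'] * 2:
   price store customer  price_x2
1      3    S4      Tom         6
2     43    S4      Pia        86
add column price_x5 = t['price'] * 5:
   price store customer  price_x2  price_x5
1      3    S4      Tom         6        15
2     43    S4      Pia        86       215

6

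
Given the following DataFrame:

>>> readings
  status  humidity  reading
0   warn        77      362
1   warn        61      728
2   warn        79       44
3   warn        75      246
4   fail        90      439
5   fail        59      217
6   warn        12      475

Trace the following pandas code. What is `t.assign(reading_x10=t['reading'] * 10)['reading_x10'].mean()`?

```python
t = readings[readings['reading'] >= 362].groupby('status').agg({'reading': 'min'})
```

filter rows where reading >= 362:
  status  humidity  reading
0   warn        77      362
1   warn        61      728
4   fail        90      439
6   warn        12      475
group by status, min of reading:
        reading
status         
fail        439
warn        362
add column reading_x10 = t['reading'] * 10:
        reading  reading_x10
status                      
fail        439         4390
warn        362         3620

4005.0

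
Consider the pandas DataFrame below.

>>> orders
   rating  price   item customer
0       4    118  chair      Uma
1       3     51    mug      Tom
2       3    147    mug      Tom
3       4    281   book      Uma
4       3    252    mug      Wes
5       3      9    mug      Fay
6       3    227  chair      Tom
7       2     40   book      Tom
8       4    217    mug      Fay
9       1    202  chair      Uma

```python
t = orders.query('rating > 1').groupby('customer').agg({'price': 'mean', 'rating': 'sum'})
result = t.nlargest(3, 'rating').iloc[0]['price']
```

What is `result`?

filter rows where rating > 1:
   rating  price   item customer
0       4    118  chair      Uma
1       3     51    mug      Tom
2       3    147    mug      Tom
3       4    281   book      Uma
4       3    252    mug      Wes
5       3      9    mug      Fay
6       3    227  chair      Tom
7       2     40   book      Tom
8       4    217    mug      Fay
group by customer: mean(price), sum(rating):
           price  rating
customer                
Fay       113.00       7
Tom       116.25      11
Uma       199.50       8
Wes       252.00       3
take 3 rows with largest rating:
           price  rating
customer                
Tom       116.25      11
Uma       199.50       8
Fay       113.00       7

116.25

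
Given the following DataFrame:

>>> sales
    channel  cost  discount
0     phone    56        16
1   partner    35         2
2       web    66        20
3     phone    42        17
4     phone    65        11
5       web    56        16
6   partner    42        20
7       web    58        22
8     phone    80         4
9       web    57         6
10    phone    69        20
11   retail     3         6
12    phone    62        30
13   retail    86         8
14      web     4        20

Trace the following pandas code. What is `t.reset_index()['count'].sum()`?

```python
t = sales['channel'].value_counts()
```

15

value_counts of channel:
channel
phone      6
web        5
partner    2
retail     2
Name: count, dtype: int64
reset_index():
   channel  count
0    phone      6
1      web      5
2  partner      2
3   retail      2
sum of column 'count' → 15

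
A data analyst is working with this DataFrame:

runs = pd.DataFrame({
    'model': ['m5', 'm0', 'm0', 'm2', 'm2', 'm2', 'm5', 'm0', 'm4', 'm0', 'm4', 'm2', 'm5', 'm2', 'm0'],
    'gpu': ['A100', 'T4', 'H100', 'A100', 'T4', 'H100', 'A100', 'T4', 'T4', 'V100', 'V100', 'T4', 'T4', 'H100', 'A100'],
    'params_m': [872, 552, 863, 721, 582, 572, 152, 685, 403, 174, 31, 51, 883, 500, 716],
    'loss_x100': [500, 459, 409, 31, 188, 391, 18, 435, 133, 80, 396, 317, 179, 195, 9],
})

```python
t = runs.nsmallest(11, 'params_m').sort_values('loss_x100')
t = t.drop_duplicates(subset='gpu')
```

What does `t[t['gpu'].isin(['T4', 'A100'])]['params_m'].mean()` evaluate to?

559.5

take 11 rows with smallest params_m:
   model   gpu  params_m  loss_x100
10    m4  V100        31        396
11    m2    T4        51        317
6     m5  A100       152         18
9     m0  V100       174         80
8     m4    T4       403        133
13    m2  H100       500        195
1     m0    T4       552        459
5     m2  H100       572        391
4     m2    T4       582        188
7     m0    T4       685        435
14    m0  A100       716          9
sort by loss_x100:
   model   gpu  params_m  loss_x100
14    m0  A100       716          9
6     m5  A100       152         18
9     m0  V100       174         80
8     m4    T4       403        133
4     m2    T4       582        188
13    m2  H100       500        195
11    m2    T4        51        317
5     m2  H100       572        391
10    m4  V100        31        396
7     m0    T4       685        435
1     m0    T4       552        459
drop duplicate gpu (keep=first):
   model   gpu  params_m  loss_x100
14    m0  A100       716          9
9     m0  V100       174         80
8     m4    T4       403        133
13    m2  H100       500        195
filter rows where gpu in ['T4', 'A100']:
   model   gpu  params_m  loss_x100
14    m0  A100       716          9
8     m4    T4       403        133
Finally, mean of column 'params_m' = 559.5.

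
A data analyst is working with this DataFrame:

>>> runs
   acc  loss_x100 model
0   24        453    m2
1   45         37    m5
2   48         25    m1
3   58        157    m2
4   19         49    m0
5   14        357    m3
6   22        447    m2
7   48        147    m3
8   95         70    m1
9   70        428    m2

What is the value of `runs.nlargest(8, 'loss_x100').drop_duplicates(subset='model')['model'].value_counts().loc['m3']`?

1

take 8 rows with largest loss_x100:
   acc  loss_x100 model
0   24        453    m2
6   22        447    m2
9   70        428    m2
5   14        357    m3
3   58        157    m2
7   48        147    m3
8   95         70    m1
4   19         49    m0
drop duplicate model (keep=first):
   acc  loss_x100 model
0   24        453    m2
5   14        357    m3
8   95         70    m1
4   19         49    m0
value_counts of model:
model
m2    1
m3    1
m1    1
m0    1
Name: count, dtype: int64
Hence 1.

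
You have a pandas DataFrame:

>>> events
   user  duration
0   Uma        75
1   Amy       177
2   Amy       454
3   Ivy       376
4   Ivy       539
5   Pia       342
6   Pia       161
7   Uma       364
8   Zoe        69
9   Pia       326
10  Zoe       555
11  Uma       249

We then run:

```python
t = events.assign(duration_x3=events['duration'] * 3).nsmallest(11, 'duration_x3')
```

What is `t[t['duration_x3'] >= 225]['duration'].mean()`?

306.3

add column duration_x3 = events['duration'] * 3:
   user  duration  duration_x3
0   Uma        75          225
1   Amy       177          531
2   Amy       454         1362
3   Ivy       376         1128
4   Ivy       539         1617
5   Pia       342         1026
6   Pia       161          483
7   Uma       364         1092
8   Zoe        69          207
9   Pia       326          978
10  Zoe       555         1665
11  Uma       249          747
take 11 rows with smallest duration_x3:
   user  duration  duration_x3
8   Zoe        69          207
0   Uma        75          225
6   Pia       161          483
1   Amy       177          531
11  Uma       249          747
9   Pia       326          978
5   Pia       342         1026
7   Uma       364         1092
3   Ivy       376         1128
2   Amy       454         1362
4   Ivy       539         1617
filter rows where duration_x3 >= 225:
   user  duration  duration_x3
0   Uma        75          225
6   Pia       161          483
1   Amy       177          531
11  Uma       249          747
9   Pia       326          978
5   Pia       342         1026
7   Uma       364         1092
3   Ivy       376         1128
2   Amy       454         1362
4   Ivy       539         1617
mean of column 'duration' → 306.3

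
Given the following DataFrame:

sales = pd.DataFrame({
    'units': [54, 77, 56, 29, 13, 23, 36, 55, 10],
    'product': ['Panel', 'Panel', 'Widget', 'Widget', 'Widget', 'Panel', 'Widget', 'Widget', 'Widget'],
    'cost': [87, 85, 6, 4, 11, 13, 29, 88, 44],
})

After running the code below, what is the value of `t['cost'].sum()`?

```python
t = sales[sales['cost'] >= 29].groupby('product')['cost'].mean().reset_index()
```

139.666666667

filter rows where cost >= 29:
   units product  cost
0     54   Panel    87
1     77   Panel    85
6     36  Widget    29
7     55  Widget    88
8     10  Widget    44
group by product, mean of cost:
product
Panel     86.000000
Widget    53.666667
Name: cost, dtype: float64
reset_index():
  product       cost
0   Panel  86.000000
1  Widget  53.666667
The sum of column 'cost' is 139.666666667.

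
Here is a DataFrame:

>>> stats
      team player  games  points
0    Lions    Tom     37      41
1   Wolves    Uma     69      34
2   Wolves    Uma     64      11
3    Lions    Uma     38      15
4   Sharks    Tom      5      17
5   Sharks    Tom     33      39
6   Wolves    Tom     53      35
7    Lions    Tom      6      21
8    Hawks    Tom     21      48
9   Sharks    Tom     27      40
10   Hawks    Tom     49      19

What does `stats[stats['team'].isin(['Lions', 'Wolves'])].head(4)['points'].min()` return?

filter rows where team in ['Lions', 'Wolves']:
     team player  games  points
0   Lions    Tom     37      41
1  Wolves    Uma     69      34
2  Wolves    Uma     64      11
3   Lions    Uma     38      15
6  Wolves    Tom     53      35
7   Lions    Tom      6      21
take first 4 rows:
     team player  games  points
0   Lions    Tom     37      41
1  Wolves    Uma     69      34
2  Wolves    Uma     64      11
3   Lions    Uma     38      15
min of column 'points' → 11

11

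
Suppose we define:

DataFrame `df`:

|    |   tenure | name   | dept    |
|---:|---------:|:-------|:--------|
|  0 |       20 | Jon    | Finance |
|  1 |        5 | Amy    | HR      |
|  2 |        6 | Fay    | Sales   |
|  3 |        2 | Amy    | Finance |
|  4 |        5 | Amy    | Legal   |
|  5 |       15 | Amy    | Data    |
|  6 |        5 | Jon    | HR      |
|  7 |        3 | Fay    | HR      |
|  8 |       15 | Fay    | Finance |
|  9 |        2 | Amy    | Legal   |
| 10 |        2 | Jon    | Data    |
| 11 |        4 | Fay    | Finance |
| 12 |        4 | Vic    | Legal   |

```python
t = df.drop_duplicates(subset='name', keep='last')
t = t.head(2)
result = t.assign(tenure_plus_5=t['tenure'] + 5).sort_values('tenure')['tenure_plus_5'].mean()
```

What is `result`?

7.0

drop duplicate name (keep=last):
    tenure name     dept
9        2  Amy    Legal
10       2  Jon     Data
11       4  Fay  Finance
12       4  Vic    Legal
take first 2 rows:
    tenure name   dept
9        2  Amy  Legal
10       2  Jon   Data
add column tenure_plus_5 = t['tenure'] + 5:
    tenure name   dept  tenure_plus_5
9        2  Amy  Legal              7
10       2  Jon   Data              7
sort by tenure:
    tenure name   dept  tenure_plus_5
9        2  Amy  Legal              7
10       2  Jon   Data              7
mean of column 'tenure_plus_5' → 7.0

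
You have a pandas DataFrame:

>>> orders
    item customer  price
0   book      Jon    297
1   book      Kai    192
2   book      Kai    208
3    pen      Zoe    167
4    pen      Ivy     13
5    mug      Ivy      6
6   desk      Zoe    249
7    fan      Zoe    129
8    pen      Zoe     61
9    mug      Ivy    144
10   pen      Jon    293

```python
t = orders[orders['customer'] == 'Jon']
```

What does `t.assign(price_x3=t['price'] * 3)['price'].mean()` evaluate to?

filter rows where customer == 'Jon':
    item customer  price
0   book      Jon    297
10   pen      Jon    293
add column price_x3 = t['price'] * 3:
    item customer  price  price_x3
0   book      Jon    297       891
10   pen      Jon    293       879

295.0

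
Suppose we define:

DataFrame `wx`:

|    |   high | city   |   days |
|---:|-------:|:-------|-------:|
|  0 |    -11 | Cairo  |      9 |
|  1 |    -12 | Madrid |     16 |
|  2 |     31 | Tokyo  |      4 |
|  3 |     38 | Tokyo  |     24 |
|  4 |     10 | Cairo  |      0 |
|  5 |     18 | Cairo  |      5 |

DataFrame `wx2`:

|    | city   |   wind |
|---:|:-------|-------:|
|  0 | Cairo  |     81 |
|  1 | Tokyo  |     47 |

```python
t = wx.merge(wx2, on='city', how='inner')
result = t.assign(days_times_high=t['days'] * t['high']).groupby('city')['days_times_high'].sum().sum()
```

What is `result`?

1027

merge on 'city' (how='inner') → 5 rows:
   high   city  days  wind
0   -11  Cairo     9    81
1    31  Tokyo     4    47
2    38  Tokyo    24    47
3    10  Cairo     0    81
4    18  Cairo     5    81
add column days_times_high = t['days'] * t['high']:
   high   city  days  wind  days_times_high
0   -11  Cairo     9    81              -99
1    31  Tokyo     4    47              124
2    38  Tokyo    24    47              912
3    10  Cairo     0    81                0
4    18  Cairo     5    81               90
group by city, sum of days_times_high:
city
Cairo      -9
Tokyo    1036
Name: days_times_high, dtype: int64
sum of the resulting series → 1027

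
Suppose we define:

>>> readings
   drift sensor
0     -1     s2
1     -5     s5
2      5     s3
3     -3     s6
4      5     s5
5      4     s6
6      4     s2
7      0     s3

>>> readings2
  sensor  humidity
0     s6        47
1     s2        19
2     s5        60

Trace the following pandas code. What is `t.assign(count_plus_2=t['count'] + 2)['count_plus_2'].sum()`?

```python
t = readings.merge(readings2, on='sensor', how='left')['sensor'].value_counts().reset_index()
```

merge on 'sensor' (how='left') → 8 rows:
   drift sensor  humidity
0     -1     s2      19.0
1     -5     s5      60.0
2      5     s3       NaN
3     -3     s6      47.0
4      5     s5      60.0
5      4     s6      47.0
6      4     s2      19.0
7      0     s3       NaN
value_counts of sensor:
sensor
s2    2
s5    2
s3    2
s6    2
Name: count, dtype: int64
reset_index():
  sensor  count
0     s2      2
1     s5      2
2     s3      2
3     s6      2
add column count_plus_2 = t['count'] + 2:
  sensor  count  count_plus_2
0     s2      2             4
1     s5      2             4
2     s3      2             4
3     s6      2             4
Taking the sum of column 'count_plus_2' gives 16.

16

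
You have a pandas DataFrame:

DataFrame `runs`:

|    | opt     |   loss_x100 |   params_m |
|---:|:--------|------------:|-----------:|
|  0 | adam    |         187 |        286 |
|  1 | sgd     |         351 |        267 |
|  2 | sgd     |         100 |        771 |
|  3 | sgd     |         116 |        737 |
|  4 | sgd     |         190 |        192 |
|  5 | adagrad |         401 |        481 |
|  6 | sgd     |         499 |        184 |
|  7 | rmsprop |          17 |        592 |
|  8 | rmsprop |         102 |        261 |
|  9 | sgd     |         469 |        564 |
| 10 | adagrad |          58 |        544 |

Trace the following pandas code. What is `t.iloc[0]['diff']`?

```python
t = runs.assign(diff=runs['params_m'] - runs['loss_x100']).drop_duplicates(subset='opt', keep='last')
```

99

add column diff = runs['params_m'] - runs['loss_x100']:
        opt  loss_x100  params_m  diff
0      adam        187       286    99
1       sgd        351       267   -84
2       sgd        100       771   671
3       sgd        116       737   621
4       sgd        190       192     2
5   adagrad        401       481    80
6       sgd        499       184  -315
7   rmsprop         17       592   575
8   rmsprop        102       261   159
9       sgd        469       564    95
10  adagrad         58       544   486
drop duplicate opt (keep=last):
        opt  loss_x100  params_m  diff
0      adam        187       286    99
8   rmsprop        102       261   159
9       sgd        469       564    95
10  adagrad         58       544   486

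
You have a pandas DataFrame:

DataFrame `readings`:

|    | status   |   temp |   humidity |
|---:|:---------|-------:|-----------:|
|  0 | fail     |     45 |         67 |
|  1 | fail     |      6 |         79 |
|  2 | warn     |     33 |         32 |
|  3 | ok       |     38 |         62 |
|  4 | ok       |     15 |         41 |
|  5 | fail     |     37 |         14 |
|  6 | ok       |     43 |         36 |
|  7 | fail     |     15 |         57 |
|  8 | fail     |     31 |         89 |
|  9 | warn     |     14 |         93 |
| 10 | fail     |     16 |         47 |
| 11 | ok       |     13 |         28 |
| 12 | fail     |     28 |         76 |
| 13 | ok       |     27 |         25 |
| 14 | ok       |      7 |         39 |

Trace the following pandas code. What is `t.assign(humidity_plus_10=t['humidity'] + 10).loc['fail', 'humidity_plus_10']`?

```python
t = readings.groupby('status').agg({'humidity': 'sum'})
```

439

group by status, sum of humidity:
        humidity
status          
fail         429
ok           231
warn         125
add column humidity_plus_10 = t['humidity'] + 10:
        humidity  humidity_plus_10
status                            
fail         429               439
ok           231               241
warn         125               135
Finally, value at row 'fail', column 'humidity_plus_10' = 439.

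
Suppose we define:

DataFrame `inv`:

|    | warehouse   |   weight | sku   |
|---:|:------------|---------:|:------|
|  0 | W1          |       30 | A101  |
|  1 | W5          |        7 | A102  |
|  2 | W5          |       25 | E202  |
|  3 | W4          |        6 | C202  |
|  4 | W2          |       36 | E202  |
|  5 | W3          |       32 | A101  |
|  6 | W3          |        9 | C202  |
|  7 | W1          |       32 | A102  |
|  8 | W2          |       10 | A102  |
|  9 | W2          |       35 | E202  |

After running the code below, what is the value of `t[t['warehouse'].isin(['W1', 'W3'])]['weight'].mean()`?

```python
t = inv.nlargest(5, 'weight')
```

31.3333333333

take 5 rows with largest weight:
  warehouse  weight   sku
4        W2      36  E202
9        W2      35  E202
5        W3      32  A101
7        W1      32  A102
0        W1      30  A101
filter rows where warehouse in ['W1', 'W3']:
  warehouse  weight   sku
5        W3      32  A101
7        W1      32  A102
0        W1      30  A101
Hence 31.3333333333.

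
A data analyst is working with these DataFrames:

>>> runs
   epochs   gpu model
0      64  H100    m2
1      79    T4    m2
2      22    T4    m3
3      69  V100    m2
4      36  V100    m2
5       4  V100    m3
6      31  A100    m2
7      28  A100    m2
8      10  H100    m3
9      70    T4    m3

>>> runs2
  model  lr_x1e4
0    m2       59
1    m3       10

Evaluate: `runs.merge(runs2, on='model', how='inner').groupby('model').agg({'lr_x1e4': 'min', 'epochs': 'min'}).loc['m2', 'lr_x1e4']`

merge on 'model' (how='inner') → 10 rows:
   epochs   gpu model  lr_x1e4
0      64  H100    m2       59
1      79    T4    m2       59
2      22    T4    m3       10
3      69  V100    m2       59
4      36  V100    m2       59
5       4  V100    m3       10
6      31  A100    m2       59
7      28  A100    m2       59
8      10  H100    m3       10
9      70    T4    m3       10
group by model: min(lr_x1e4), min(epochs):
       lr_x1e4  epochs
model                 
m2          59      28
m3          10       4
Taking the value at row 'm2', column 'lr_x1e4' gives 59.

59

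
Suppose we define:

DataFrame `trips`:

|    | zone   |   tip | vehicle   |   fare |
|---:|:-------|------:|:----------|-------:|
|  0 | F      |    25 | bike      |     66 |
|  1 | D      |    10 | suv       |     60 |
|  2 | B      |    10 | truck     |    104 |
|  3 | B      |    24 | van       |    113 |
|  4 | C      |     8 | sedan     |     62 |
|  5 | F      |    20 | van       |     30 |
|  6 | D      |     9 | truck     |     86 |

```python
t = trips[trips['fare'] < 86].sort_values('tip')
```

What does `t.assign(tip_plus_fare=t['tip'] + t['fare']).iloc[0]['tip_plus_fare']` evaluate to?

70

filter rows where fare < 86:
  zone  tip vehicle  fare
0    F   25    bike    66
1    D   10     suv    60
4    C    8   sedan    62
5    F   20     van    30
sort by tip:
  zone  tip vehicle  fare
4    C    8   sedan    62
1    D   10     suv    60
5    F   20     van    30
0    F   25    bike    66
add column tip_plus_fare = t['tip'] + t['fare']:
  zone  tip vehicle  fare  tip_plus_fare
4    C    8   sedan    62             70
1    D   10     suv    60             70
5    F   20     van    30             50
0    F   25    bike    66             91
value at position 0, column 'tip_plus_fare' → 70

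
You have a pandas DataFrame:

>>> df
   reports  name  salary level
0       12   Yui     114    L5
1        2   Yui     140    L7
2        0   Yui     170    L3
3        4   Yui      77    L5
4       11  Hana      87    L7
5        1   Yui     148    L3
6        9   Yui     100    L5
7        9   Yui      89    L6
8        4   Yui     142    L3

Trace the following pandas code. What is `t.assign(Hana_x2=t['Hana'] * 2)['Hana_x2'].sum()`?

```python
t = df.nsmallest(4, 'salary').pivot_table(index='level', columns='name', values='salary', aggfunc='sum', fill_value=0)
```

174

take 4 rows with smallest salary:
   reports  name  salary level
3        4   Yui      77    L5
4       11  Hana      87    L7
7        9   Yui      89    L6
6        9   Yui     100    L5
pivot: rows=level, cols=name, sum(salary):
name   Hana  Yui
level           
L5        0  177
L6        0   89
L7       87    0
add column Hana_x2 = t['Hana'] * 2:
name   Hana  Yui  Hana_x2
level                    
L5        0  177        0
L6        0   89        0
L7       87    0      174
The sum of column 'Hana_x2' is 174.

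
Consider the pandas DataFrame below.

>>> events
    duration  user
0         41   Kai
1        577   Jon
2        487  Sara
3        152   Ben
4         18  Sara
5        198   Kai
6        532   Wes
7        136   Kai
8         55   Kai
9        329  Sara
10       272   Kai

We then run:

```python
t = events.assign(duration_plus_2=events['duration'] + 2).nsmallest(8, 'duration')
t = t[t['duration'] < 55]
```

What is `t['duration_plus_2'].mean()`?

31.5

add column duration_plus_2 = events['duration'] + 2:
    duration  user  duration_plus_2
0         41   Kai               43
1        577   Jon              579
2        487  Sara              489
3        152   Ben              154
4         18  Sara               20
5        198   Kai              200
6        532   Wes              534
7        136   Kai              138
8         55   Kai               57
9        329  Sara              331
10       272   Kai              274
take 8 rows with smallest duration:
    duration  user  duration_plus_2
4         18  Sara               20
0         41   Kai               43
8         55   Kai               57
7        136   Kai              138
3        152   Ben              154
5        198   Kai              200
10       272   Kai              274
9        329  Sara              331
filter rows where duration < 55:
   duration  user  duration_plus_2
4        18  Sara               20
0        41   Kai               43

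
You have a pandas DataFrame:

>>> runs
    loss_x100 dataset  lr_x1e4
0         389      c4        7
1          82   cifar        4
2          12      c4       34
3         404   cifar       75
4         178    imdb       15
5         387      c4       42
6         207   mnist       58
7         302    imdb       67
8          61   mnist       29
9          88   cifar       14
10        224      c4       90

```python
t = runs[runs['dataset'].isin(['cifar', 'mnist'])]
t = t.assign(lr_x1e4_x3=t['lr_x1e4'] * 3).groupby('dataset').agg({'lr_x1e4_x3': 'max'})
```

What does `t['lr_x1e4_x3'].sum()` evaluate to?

399

filter rows where dataset in ['cifar', 'mnist']:
   loss_x100 dataset  lr_x1e4
1         82   cifar        4
3        404   cifar       75
6        207   mnist       58
8         61   mnist       29
9         88   cifar       14
add column lr_x1e4_x3 = t['lr_x1e4'] * 3:
   loss_x100 dataset  lr_x1e4  lr_x1e4_x3
1         82   cifar        4          12
3        404   cifar       75         225
6        207   mnist       58         174
8         61   mnist       29          87
9         88   cifar       14          42
group by dataset, max of lr_x1e4_x3:
         lr_x1e4_x3
dataset            
cifar           225
mnist           174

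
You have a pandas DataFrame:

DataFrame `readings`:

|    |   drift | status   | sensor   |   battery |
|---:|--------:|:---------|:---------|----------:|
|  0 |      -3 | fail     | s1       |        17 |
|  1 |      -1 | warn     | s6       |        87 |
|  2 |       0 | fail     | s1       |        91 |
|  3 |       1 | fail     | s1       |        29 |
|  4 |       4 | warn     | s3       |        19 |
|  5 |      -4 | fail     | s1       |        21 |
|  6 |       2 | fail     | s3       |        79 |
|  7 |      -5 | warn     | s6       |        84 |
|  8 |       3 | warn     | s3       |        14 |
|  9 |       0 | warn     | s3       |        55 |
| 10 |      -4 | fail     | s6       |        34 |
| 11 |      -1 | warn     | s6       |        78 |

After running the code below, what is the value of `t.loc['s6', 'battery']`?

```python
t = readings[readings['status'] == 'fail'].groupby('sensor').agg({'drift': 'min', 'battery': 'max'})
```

filter rows where status == 'fail':
    drift status sensor  battery
0      -3   fail     s1       17
2       0   fail     s1       91
3       1   fail     s1       29
5      -4   fail     s1       21
6       2   fail     s3       79
10     -4   fail     s6       34
group by sensor: min(drift), max(battery):
        drift  battery
sensor                
s1         -4       91
s3          2       79
s6         -4       34
Reading off the value at row 's6', column 'battery', we get 34.

34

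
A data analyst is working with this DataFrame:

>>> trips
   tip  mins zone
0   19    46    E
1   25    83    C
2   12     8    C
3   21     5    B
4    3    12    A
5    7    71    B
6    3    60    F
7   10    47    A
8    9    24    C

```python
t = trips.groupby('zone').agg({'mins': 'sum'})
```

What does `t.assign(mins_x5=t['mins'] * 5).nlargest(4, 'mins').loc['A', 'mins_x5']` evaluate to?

group by zone, sum of mins:
      mins
zone      
A       59
B       76
C      115
E       46
F       60
add column mins_x5 = t['mins'] * 5:
      mins  mins_x5
zone               
A       59      295
B       76      380
C      115      575
E       46      230
F       60      300
take 4 rows with largest mins:
      mins  mins_x5
zone               
C      115      575
B       76      380
F       60      300
A       59      295
So loc['A', 'mins_x5'] = 295.

295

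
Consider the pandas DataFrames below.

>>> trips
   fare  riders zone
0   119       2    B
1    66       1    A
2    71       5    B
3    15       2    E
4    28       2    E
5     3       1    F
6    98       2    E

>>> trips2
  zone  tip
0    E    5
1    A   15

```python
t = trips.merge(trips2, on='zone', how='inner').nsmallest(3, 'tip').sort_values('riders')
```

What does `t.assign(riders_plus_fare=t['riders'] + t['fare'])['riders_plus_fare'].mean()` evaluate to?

49.0

merge on 'zone' (how='inner') → 4 rows:
   fare  riders zone  tip
0    66       1    A   15
1    15       2    E    5
2    28       2    E    5
3    98       2    E    5
take 3 rows with smallest tip:
   fare  riders zone  tip
1    15       2    E    5
2    28       2    E    5
3    98       2    E    5
sort by riders:
   fare  riders zone  tip
1    15       2    E    5
2    28       2    E    5
3    98       2    E    5
add column riders_plus_fare = t['riders'] + t['fare']:
   fare  riders zone  tip  riders_plus_fare
1    15       2    E    5                17
2    28       2    E    5                30
3    98       2    E    5               100
Taking the mean of column 'riders_plus_fare' gives 49.0.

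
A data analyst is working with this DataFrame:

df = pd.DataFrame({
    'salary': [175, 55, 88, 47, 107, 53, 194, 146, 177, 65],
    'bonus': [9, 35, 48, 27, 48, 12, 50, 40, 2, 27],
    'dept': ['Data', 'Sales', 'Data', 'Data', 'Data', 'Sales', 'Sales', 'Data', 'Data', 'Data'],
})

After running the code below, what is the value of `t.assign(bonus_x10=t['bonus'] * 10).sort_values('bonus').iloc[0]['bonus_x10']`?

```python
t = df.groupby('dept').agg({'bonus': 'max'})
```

group by dept, max of bonus:
       bonus
dept        
Data      48
Sales     50
add column bonus_x10 = t['bonus'] * 10:
       bonus  bonus_x10
dept                   
Data      48        480
Sales     50        500
sort by bonus:
       bonus  bonus_x10
dept                   
Data      48        480
Sales     50        500
Taking the value at position 0, column 'bonus_x10' gives 480.

480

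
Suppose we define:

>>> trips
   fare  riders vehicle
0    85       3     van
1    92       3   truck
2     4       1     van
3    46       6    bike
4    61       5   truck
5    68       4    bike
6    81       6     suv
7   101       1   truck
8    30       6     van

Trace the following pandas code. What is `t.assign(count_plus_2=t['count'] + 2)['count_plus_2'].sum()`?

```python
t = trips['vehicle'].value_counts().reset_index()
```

17

value_counts of vehicle:
vehicle
van      3
truck    3
bike     2
suv      1
Name: count, dtype: int64
reset_index():
  vehicle  count
0     van      3
1   truck      3
2    bike      2
3     suv      1
add column count_plus_2 = t['count'] + 2:
  vehicle  count  count_plus_2
0     van      3             5
1   truck      3             5
2    bike      2             4
3     suv      1             3
So sum() = 17.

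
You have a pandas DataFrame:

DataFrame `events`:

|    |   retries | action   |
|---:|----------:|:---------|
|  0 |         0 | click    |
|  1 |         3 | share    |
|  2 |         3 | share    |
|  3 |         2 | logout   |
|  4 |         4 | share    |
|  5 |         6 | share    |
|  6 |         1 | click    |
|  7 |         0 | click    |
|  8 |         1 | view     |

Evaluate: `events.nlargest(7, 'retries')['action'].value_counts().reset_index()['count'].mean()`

take 7 rows with largest retries:
   retries  action
5        6   share
4        4   share
1        3   share
2        3   share
3        2  logout
6        1   click
8        1    view
value_counts of action:
action
share     4
logout    1
click     1
view      1
Name: count, dtype: int64
reset_index():
   action  count
0   share      4
1  logout      1
2   click      1
3    view      1
Reading off the mean of column 'count', we get 1.75.

1.75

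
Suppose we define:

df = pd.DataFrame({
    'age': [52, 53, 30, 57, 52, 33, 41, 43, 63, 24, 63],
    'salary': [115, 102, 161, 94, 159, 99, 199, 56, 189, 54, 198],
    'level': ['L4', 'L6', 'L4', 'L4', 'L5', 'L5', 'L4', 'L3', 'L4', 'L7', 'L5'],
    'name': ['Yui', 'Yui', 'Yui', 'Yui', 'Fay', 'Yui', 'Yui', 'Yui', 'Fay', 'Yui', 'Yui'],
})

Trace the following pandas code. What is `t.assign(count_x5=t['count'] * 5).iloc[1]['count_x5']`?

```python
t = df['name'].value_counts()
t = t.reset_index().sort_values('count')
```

value_counts of name:
name
Yui    9
Fay    2
Name: count, dtype: int64
reset_index():
  name  count
0  Yui      9
1  Fay      2
sort by count:
  name  count
1  Fay      2
0  Yui      9
add column count_x5 = t['count'] * 5:
  name  count  count_x5
1  Fay      2        10
0  Yui      9        45
Then the value at position 1, column 'count_x5': 45

45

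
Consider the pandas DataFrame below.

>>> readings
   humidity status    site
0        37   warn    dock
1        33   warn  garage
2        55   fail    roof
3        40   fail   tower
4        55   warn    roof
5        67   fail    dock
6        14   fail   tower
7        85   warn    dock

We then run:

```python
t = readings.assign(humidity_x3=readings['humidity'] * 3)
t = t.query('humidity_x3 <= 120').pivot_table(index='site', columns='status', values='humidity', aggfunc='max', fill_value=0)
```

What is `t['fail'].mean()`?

add column humidity_x3 = readings['humidity'] * 3:
   humidity status    site  humidity_x3
0        37   warn    dock          111
1        33   warn  garage           99
2        55   fail    roof          165
3        40   fail   tower          120
4        55   warn    roof          165
5        67   fail    dock          201
6        14   fail   tower           42
7        85   warn    dock          255
filter rows where humidity_x3 <= 120:
   humidity status    site  humidity_x3
0        37   warn    dock          111
1        33   warn  garage           99
3        40   fail   tower          120
6        14   fail   tower           42
pivot: rows=site, cols=status, max(humidity):
status  fail  warn
site              
dock       0    37
garage     0    33
tower     40     0
mean of column 'fail' → 13.3333333333

13.3333333333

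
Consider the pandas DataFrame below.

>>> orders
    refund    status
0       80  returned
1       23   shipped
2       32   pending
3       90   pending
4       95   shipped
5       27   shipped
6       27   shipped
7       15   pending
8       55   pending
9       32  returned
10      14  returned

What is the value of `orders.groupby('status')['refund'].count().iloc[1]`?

group by status, count of refund:
status
pending     4
returned    3
shipped     4
Name: refund, dtype: int64
Finally, value at position 1 = 3.

3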